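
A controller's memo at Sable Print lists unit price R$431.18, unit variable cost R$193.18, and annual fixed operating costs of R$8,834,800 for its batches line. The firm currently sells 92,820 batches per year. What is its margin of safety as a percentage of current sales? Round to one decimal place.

60.0%

Unit CM = price − variable cost = R$431.18 − R$193.18 = R$238.00. Break-even units = R$8,834,800 ÷ R$238.00 = 37,121.01; break-even revenue = 37,121.01 × R$431.18 = R$16,005,836.40.
Current sales = 92,820 × R$431.18 = R$40,022,127.60.
Margin of safety = (R$40,022,127.60 − R$16,005,836.40) ÷ R$40,022,127.60 = 60.0%.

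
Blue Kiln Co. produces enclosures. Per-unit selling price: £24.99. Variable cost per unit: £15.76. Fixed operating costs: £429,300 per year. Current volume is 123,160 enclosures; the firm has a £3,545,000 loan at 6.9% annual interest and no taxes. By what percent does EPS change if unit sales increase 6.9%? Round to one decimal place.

Contribution at this volume is 123,160 × £9.23 = £1,136,766.80.
EBIT = £1,136,766.80 − £429,300 = £707,466.80.
After interest of £244,605.00, pre-tax earnings = £462,861.80.
DCL = total CM / (EBIT − I) = £1,136,766.80 / £462,861.80 = 2.4560.
EPS therefore changes by 2.4560 × (+6.9%) = +16.9%.

+16.9%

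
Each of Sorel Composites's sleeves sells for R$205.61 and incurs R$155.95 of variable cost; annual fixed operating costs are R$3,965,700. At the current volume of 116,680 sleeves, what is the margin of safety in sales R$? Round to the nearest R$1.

Each unit contributes R$205.61 − R$155.95 = R$49.66. Break-even units = R$3,965,700 ÷ R$49.66 = 79,857.03; break-even revenue = 79,857.03 × R$205.61 = R$16,419,403.48.
Actual sales revenue = 116,680 × R$205.61 = R$23,990,574.80.
Margin of safety = R$23,990,574.80 − R$16,419,403.48 = R$7,571,171.

R$7,571,171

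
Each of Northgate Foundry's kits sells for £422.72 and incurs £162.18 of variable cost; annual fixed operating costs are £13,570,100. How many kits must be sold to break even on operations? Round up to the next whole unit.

52,085 kits

Each unit contributes £422.72 − £162.18 = £260.54.
Break-even volume = fixed costs ÷ CM per unit = £13,570,100 ÷ £260.54 = 52,084.52, so 52,085 kits.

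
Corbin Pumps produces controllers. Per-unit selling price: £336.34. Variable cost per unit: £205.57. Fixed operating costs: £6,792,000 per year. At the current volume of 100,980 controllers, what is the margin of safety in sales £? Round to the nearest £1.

Unit CM = price − variable cost = £336.34 − £205.57 = £130.77. Break-even units = £6,792,000 ÷ £130.77 = 51,938.52; break-even revenue = 51,938.52 × £336.34 = £17,469,001.15.
Current sales = 100,980 × £336.34 = £33,963,613.20.
Margin of safety = £33,963,613.20 − £17,469,001.15 = £16,494,612.

£16,494,612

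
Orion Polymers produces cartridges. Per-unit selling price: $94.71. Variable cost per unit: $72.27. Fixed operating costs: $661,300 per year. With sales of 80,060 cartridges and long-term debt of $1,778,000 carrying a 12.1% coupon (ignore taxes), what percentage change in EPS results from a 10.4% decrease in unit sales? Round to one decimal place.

At 80,060 units, contribution = 80,060 × $22.44 = $1,796,546.40.
Operating income = contribution − fixed costs = $1,796,546.40 − $661,300 = $1,135,246.40.
After interest of $215,138.00, pre-tax earnings = $920,108.40.
DCL = total CM / (EBIT − I) = $1,796,546.40 / $920,108.40 = 1.9525.
%ΔEPS = DCL × %ΔSales = 1.9525 × -10.4% = -20.3%.

-20.3%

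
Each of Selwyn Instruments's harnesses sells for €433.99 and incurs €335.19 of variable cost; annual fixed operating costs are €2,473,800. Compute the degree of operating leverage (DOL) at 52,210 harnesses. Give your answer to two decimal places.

At 52,210 units, contribution = 52,210 × €98.80 = €5,158,348.00.
Subtracting fixed costs: EBIT = €5,158,348.00 − €2,473,800 = €2,684,548.00.
Degree of operating leverage = €5,158,348.00 / €2,684,548.00 = 1.9215.

1.92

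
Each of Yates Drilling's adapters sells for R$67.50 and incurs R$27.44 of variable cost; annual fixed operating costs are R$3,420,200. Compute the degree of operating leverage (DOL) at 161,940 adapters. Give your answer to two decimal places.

Total contribution margin = 161,940 × R$40.06 = R$6,487,316.40.
EBIT = R$6,487,316.40 − R$3,420,200 = R$3,067,116.40.
DOL = contribution ÷ EBIT = R$6,487,316.40 ÷ R$3,067,116.40 = 2.1151.

2.12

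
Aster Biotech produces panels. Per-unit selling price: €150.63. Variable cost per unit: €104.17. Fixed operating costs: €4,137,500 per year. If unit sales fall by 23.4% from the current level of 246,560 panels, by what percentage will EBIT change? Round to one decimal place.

-36.6%

Total contribution margin = 246,560 × €46.46 = €11,455,177.60.
EBIT = €11,455,177.60 − €4,137,500 = €7,317,677.60.
So DOL = total CM / EBIT = €11,455,177.60 / €7,317,677.60 = 1.5654.
%ΔEBIT = DOL × %ΔSales = 1.5654 × -23.4% = -36.6%.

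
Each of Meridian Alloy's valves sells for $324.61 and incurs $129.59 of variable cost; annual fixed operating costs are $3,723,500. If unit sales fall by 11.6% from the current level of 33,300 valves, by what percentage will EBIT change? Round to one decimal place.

At 33,300 units, contribution = 33,300 × $195.02 = $6,494,166.00.
EBIT = $6,494,166.00 − $3,723,500 = $2,770,666.00.
DOL = contribution ÷ EBIT = $6,494,166.00 ÷ $2,770,666.00 = 2.3439.
Operating income changes by 2.3439 × -11.6% = -27.2%.

-27.2%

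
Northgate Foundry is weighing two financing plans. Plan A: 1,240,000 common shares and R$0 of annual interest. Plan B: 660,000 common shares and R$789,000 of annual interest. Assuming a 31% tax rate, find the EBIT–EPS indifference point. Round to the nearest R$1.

Set EPS_A = EPS_B: (EBIT − R$0)(1 − 0.31) ÷ 1,240,000 = (EBIT − R$789,000)(1 − 0.31) ÷ 660,000.
Cancelling (1 − t) and cross-multiplying: 660,000·(EBIT − 0) = 1,240,000·(EBIT − 789,000).
Solving, EBIT = (789,000·1,240,000 − 0·660,000) / (1,240,000 − 660,000) = 978,360,000,000 / 580,000 = 1,686,827.59.

R$1,686,828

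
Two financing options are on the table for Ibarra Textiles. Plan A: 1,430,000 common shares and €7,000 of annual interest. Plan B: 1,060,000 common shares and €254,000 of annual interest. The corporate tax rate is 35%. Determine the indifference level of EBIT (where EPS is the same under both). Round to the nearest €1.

€961,622

At indifference, (EBIT − 7,000)(1 − t)/1,430,000 = (EBIT − 254,000)(1 − t)/1,060,000.
Cancelling (1 − t) and cross-multiplying: 1,060,000·(EBIT − 7,000) = 1,430,000·(EBIT − 254,000).
EBIT × (1,430,000 − 1,060,000) = 254,000 × 1,430,000 − 7,000 × 1,060,000 = 355,800,000,000, so EBIT = 355,800,000,000 ÷ 370,000 = 961,621.62.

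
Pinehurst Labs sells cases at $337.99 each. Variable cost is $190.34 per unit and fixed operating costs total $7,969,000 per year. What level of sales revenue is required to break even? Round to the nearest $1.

Contribution margin per unit = $337.99 − $190.34 = $147.65, a CM ratio of $147.65 ÷ $337.99 = 0.4368.
Break-even sales = FC ÷ CM ratio = $7,969,000 × $337.99 / $147.65 = $18,242,075.

$18,242,075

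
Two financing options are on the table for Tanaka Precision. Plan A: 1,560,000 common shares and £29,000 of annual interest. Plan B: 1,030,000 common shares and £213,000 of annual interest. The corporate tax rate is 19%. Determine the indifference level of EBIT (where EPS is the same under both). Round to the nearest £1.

£570,585

Set EPS_A = EPS_B: (EBIT − £29,000)(1 − 0.19) ÷ 1,560,000 = (EBIT − £213,000)(1 − 0.19) ÷ 1,030,000.
Cancelling (1 − t) and cross-multiplying: 1,030,000·(EBIT − 29,000) = 1,560,000·(EBIT − 213,000).
Solving, EBIT = (213,000·1,560,000 − 29,000·1,030,000) / (1,560,000 − 1,030,000) = 302,410,000,000 / 530,000 = 570,584.91.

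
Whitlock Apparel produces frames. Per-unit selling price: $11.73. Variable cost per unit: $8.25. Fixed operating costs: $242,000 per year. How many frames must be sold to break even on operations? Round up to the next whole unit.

Contribution margin per unit = $11.73 − $8.25 = $3.48.
Break-even volume = fixed costs ÷ CM per unit = $242,000 ÷ $3.48 = 69,540.23, so 69,541 frames.

69,541 frames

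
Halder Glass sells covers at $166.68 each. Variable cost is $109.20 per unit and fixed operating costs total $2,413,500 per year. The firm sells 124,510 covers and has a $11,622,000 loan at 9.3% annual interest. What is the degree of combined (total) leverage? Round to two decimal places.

Total contribution margin = 124,510 × $57.48 = $7,156,834.80.
Subtracting fixed costs: EBIT = $7,156,834.80 − $2,413,500 = $4,743,334.80. Interest = $1,080,846.00.
DOL = $7,156,834.80 ÷ $4,743,334.80 = 1.5088; DFL = $4,743,334.80 ÷ $3,662,488.80 = 1.2951.
Combined leverage = 1.5088 × 1.2951 = 1.9540.

1.95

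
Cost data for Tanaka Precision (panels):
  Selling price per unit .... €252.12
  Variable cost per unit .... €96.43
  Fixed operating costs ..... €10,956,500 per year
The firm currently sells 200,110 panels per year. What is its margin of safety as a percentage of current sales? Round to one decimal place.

64.8%

Unit CM = price − variable cost = €252.12 − €96.43 = €155.69. Break-even units = €10,956,500 ÷ €155.69 = 70,373.82; break-even revenue = 70,373.82 × €252.12 = €17,742,647.44.
Current sales = 200,110 × €252.12 = €50,451,733.20.
Margin of safety = (€50,451,733.20 − €17,742,647.44) ÷ €50,451,733.20 = 64.8%.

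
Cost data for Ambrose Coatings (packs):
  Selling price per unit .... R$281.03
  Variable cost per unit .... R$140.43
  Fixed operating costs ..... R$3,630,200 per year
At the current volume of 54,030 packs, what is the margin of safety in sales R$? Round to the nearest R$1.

R$7,928,040

Each unit contributes R$281.03 − R$140.43 = R$140.60. Break-even units = R$3,630,200 ÷ R$140.60 = 25,819.35; break-even revenue = 25,819.35 × R$281.03 = R$7,256,010.71.
Actual sales revenue = 54,030 × R$281.03 = R$15,184,050.90.
Margin of safety = R$15,184,050.90 − R$7,256,010.71 = R$7,928,040.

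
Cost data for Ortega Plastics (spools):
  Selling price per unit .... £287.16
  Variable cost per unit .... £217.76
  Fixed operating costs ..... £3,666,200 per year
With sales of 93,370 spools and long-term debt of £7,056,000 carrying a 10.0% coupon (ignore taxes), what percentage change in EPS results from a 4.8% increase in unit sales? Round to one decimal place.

+14.8%

At 93,370 units, contribution = 93,370 × £69.40 = £6,479,878.00.
Subtracting fixed costs: EBIT = £6,479,878.00 − £3,666,200 = £2,813,678.00.
Interest = £705,600.00, so EBIT − I = £2,108,078.00.
DCL = total CM / (EBIT − I) = £6,479,878.00 / £2,108,078.00 = 3.0738.
EPS therefore changes by 3.0738 × (+4.8%) = +14.8%.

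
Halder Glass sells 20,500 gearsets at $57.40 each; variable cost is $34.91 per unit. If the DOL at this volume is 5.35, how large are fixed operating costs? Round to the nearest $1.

$374,868

Total contribution margin = 20,500 × $22.49 = $461,045.00.
DOL = contribution / EBIT, so EBIT = $461,045.00 / 5.35 = $86,176.64.
And FC = contribution − EBIT = $461,045.00 − $86,176.64 = $374,868.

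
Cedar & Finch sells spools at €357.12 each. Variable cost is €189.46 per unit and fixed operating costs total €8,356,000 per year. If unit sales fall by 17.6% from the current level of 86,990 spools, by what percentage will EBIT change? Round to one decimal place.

-41.2%

Contribution at this volume is 86,990 × €167.66 = €14,584,743.40.
Operating income = contribution − fixed costs = €14,584,743.40 − €8,356,000 = €6,228,743.40.
So DOL = total CM / EBIT = €14,584,743.40 / €6,228,743.40 = 2.3415.
So EBIT moves 2.3415 × (-17.6%) = -41.2%.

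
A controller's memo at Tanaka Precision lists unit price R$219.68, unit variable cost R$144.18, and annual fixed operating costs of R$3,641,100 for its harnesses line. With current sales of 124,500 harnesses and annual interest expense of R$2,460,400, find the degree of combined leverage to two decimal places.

2.85

Contribution at this volume is 124,500 × R$75.50 = R$9,399,750.00.
Operating income = contribution − fixed costs = R$9,399,750.00 − R$3,641,100 = R$5,758,650.00. Interest = R$2,460,400.00, so EBIT − I = R$3,298,250.00.
Degree of total leverage = total CM / (EBIT − interest) = R$9,399,750.00 / R$3,298,250.00 = 2.8499.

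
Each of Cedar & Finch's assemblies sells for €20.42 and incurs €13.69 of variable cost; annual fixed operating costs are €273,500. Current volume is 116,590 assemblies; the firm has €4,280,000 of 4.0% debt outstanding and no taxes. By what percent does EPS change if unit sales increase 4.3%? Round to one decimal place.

+9.9%

Total contribution margin = 116,590 × €6.73 = €784,650.70.
EBIT = €784,650.70 − €273,500 = €511,150.70.
Interest = €171,200.00, so EBIT − I = €339,950.70.
DCL = total CM / (EBIT − I) = €784,650.70 / €339,950.70 = 2.3081.
%ΔEPS = DCL × %ΔSales = 2.3081 × +4.3% = +9.9%.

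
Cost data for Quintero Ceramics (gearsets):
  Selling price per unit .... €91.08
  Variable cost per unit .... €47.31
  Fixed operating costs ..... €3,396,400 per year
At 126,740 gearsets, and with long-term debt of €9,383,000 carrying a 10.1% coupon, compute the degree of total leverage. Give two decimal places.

4.61

At 126,740 units, contribution = 126,740 × €43.77 = €5,547,409.80.
EBIT = €5,547,409.80 − €3,396,400 = €2,151,009.80. Interest = €947,683.00.
DOL = €5,547,409.80 ÷ €2,151,009.80 = 2.5790; DFL = €2,151,009.80 ÷ €1,203,326.80 = 1.7876.
DCL = DOL × DFL = 2.5790 × 1.7876 = 4.6102.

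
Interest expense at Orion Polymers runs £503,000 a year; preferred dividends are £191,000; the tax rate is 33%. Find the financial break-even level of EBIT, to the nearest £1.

Grossing the preferred dividend up to pre-tax terms: £191,000 / (1 − 0.33) = £285,074.63.
EPS = 0 when EBIT covers interest plus the pre-tax preferred burden: £503,000 + £285,074.63 = £788,074.63.

£788,075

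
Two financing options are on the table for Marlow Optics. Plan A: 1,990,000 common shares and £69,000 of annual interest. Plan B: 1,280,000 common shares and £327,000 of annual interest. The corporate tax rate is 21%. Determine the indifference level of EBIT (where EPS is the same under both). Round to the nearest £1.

Set EPS_A = EPS_B: (EBIT − £69,000)(1 − 0.21) ÷ 1,990,000 = (EBIT − £327,000)(1 − 0.21) ÷ 1,280,000.
Cancelling (1 − t) and cross-multiplying: 1,280,000·(EBIT − 69,000) = 1,990,000·(EBIT − 327,000).
EBIT × (1,990,000 − 1,280,000) = 327,000 × 1,990,000 − 69,000 × 1,280,000 = 562,410,000,000, so EBIT = 562,410,000,000 ÷ 710,000 = 792,126.76.

£792,127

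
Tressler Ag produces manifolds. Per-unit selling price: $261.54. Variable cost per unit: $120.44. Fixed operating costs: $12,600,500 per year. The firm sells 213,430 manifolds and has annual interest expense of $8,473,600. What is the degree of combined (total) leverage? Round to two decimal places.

3.33

At 213,430 units, contribution = 213,430 × $141.10 = $30,114,973.00.
Operating income = contribution − fixed costs = $30,114,973.00 − $12,600,500 = $17,514,473.00. Interest = $8,473,600.00.
DOL = $30,114,973.00 ÷ $17,514,473.00 = 1.7194; DFL = $17,514,473.00 ÷ $9,040,873.00 = 1.9373.
Combined leverage = 1.7194 × 1.9373 = 3.3310.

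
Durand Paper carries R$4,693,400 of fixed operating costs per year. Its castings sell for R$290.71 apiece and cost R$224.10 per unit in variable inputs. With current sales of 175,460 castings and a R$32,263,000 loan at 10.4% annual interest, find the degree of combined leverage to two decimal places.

3.21

Total contribution margin = 175,460 × R$66.61 = R$11,687,390.60.
Subtracting fixed costs: EBIT = R$11,687,390.60 − R$4,693,400 = R$6,993,990.60. Interest = R$3,355,352.00, so EBIT − I = R$3,638,638.60.
DCL = contribution ÷ (EBIT − I) = R$11,687,390.60 ÷ R$3,638,638.60 = 3.2120.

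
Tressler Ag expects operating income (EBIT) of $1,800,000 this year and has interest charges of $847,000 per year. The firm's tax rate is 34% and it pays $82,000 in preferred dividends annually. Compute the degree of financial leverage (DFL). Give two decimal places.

2.17

Annual interest charges come to $847,000.00.
Pre-tax preferred-dividend burden = $82,000 ÷ (1 − 0.34) = $124,242.42.
DFL = EBIT ÷ [EBIT − I − D_p/(1−t)] = $1,800,000 ÷ [$1,800,000 − $847,000.00 − $124,242.42] = $1,800,000 ÷ $828,757.58 = 2.1719.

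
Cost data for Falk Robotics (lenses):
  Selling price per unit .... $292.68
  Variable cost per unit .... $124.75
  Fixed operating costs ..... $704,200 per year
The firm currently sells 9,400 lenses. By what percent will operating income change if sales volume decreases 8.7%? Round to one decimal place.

At 9,400 units, contribution = 9,400 × $167.93 = $1,578,542.00.
Subtracting fixed costs: EBIT = $1,578,542.00 − $704,200 = $874,342.00.
So DOL = total CM / EBIT = $1,578,542.00 / $874,342.00 = 1.8054.
So EBIT moves 1.8054 × (-8.7%) = -15.7%.

-15.7%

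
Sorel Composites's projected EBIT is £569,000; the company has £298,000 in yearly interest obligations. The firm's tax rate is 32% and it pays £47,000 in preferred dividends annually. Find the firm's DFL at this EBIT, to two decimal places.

2.82

Interest = £298,000.00.
Pre-tax preferred-dividend burden = £47,000 ÷ (1 − 0.32) = £69,117.65.
DFL = EBIT ÷ [EBIT − I − D_p/(1−t)] = £569,000 ÷ [£569,000 − £298,000.00 − £69,117.65] = £569,000 ÷ £201,882.35 = 2.8185.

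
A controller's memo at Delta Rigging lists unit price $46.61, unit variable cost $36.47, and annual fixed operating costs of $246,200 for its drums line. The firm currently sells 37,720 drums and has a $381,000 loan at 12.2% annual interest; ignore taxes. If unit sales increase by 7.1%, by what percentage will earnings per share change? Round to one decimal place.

At 37,720 units, contribution = 37,720 × $10.14 = $382,480.80.
Operating income = contribution − fixed costs = $382,480.80 − $246,200 = $136,280.80.
Interest = $46,482.00, so EBIT − I = $89,798.80.
DCL = total CM / (EBIT − I) = $382,480.80 / $89,798.80 = 4.2593.
%ΔEPS = DCL × %ΔSales = 4.2593 × +7.1% = +30.2%.

+30.2%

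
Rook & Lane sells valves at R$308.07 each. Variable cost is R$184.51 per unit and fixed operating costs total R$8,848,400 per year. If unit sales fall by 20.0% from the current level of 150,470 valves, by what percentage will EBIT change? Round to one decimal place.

-38.2%

At 150,470 units, contribution = 150,470 × R$123.56 = R$18,592,073.20.
Subtracting fixed costs: EBIT = R$18,592,073.20 − R$8,848,400 = R$9,743,673.20.
Degree of operating leverage = R$18,592,073.20 / R$9,743,673.20 = 1.9081.
So EBIT moves 1.9081 × (-20.0%) = -38.2%.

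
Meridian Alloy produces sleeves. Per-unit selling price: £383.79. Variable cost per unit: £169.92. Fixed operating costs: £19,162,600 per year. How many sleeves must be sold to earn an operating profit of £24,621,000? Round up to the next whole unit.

204,721 sleeves

Unit CM = price − variable cost = £383.79 − £169.92 = £213.87.
Need Q such that Q × £213.87 − £19,162,600 = £24,621,000, i.e. Q = £43,783,600 / £213.87 = 204,720.62 → 204,721.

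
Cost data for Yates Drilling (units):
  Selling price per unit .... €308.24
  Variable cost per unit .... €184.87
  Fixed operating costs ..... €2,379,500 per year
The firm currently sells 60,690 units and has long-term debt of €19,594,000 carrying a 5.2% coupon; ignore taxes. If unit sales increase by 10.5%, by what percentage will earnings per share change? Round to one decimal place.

+19.2%

Total contribution margin = 60,690 × €123.37 = €7,487,325.30.
Operating income = contribution − fixed costs = €7,487,325.30 − €2,379,500 = €5,107,825.30.
Interest = €1,018,888.00, so EBIT − I = €4,088,937.30.
DCL = total CM / (EBIT − I) = €7,487,325.30 / €4,088,937.30 = 1.8311.
%ΔEPS = DCL × %ΔSales = 1.8311 × +10.5% = +19.2%.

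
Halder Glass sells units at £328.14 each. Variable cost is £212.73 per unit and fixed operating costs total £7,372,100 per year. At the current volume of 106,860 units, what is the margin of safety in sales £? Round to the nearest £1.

£14,104,284

Unit CM = price − variable cost = £328.14 − £212.73 = £115.41. Break-even units = £7,372,100 ÷ £115.41 = 63,877.48; break-even revenue = 63,877.48 × £328.14 = £20,960,756.38.
Actual sales revenue = 106,860 × £328.14 = £35,065,040.40.
Margin of safety = £35,065,040.40 − £20,960,756.38 = £14,104,284.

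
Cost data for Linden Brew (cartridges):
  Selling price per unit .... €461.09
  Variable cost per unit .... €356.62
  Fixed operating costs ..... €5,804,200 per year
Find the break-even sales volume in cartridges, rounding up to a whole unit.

Contribution margin per unit = €461.09 − €356.62 = €104.47.
Break-even Q = €5,804,200 / €104.47 = 55,558.53 → 55,559 cartridges.

55,559 cartridges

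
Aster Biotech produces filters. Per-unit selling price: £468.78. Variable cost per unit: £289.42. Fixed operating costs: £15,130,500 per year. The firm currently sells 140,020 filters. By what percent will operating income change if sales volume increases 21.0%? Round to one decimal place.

+52.8%

Total contribution margin = 140,020 × £179.36 = £25,113,987.20.
EBIT = £25,113,987.20 − £15,130,500 = £9,983,487.20.
DOL = contribution ÷ EBIT = £25,113,987.20 ÷ £9,983,487.20 = 2.5156.
Operating income changes by 2.5156 × +21.0% = +52.8%.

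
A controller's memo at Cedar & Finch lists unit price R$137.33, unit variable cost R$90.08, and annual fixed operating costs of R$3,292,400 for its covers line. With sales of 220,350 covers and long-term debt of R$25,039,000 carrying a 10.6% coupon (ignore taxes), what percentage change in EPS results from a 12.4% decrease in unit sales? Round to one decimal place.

-28.9%

Total contribution margin = 220,350 × R$47.25 = R$10,411,537.50.
EBIT = R$10,411,537.50 − R$3,292,400 = R$7,119,137.50.
After interest of R$2,654,134.00, pre-tax earnings = R$4,465,003.50.
DCL = total CM / (EBIT − I) = R$10,411,537.50 / R$4,465,003.50 = 2.3318.
EPS therefore changes by 2.3318 × (-12.4%) = -28.9%.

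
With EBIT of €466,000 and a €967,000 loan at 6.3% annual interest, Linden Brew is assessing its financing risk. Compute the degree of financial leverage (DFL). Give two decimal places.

1.15

Annual interest charges come to €60,921.00.
DFL = EBIT ÷ (EBIT − I) = €466,000 ÷ (€466,000 − €60,921.00) = €466,000 ÷ €405,079.00 = 1.1504.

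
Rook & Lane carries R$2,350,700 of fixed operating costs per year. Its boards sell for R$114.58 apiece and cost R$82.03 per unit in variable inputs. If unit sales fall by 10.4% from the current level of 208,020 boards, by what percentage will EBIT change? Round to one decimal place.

-15.9%

Total contribution margin = 208,020 × R$32.55 = R$6,771,051.00.
EBIT = R$6,771,051.00 − R$2,350,700 = R$4,420,351.00.
Degree of operating leverage = R$6,771,051.00 / R$4,420,351.00 = 1.5318.
%ΔEBIT = DOL × %ΔSales = 1.5318 × -10.4% = -15.9%.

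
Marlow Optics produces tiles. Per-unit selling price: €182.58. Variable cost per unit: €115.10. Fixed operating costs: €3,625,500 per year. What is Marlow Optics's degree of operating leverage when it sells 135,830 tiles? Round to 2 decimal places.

1.65

At 135,830 units, contribution = 135,830 × €67.48 = €9,165,808.40.
Subtracting fixed costs: EBIT = €9,165,808.40 − €3,625,500 = €5,540,308.40.
So DOL = total CM / EBIT = €9,165,808.40 / €5,540,308.40 = 1.6544.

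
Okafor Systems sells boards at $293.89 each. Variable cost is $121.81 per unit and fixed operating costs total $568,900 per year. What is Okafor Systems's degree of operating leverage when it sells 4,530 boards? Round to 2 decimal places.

Total contribution margin = 4,530 × $172.08 = $779,522.40.
Operating income = contribution − fixed costs = $779,522.40 − $568,900 = $210,622.40.
So DOL = total CM / EBIT = $779,522.40 / $210,622.40 = 3.7010.

3.70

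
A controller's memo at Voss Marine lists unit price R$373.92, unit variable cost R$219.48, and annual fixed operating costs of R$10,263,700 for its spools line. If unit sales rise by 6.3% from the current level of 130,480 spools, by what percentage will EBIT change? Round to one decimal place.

Total contribution margin = 130,480 × R$154.44 = R$20,151,331.20.
EBIT = R$20,151,331.20 − R$10,263,700 = R$9,887,631.20.
DOL = contribution ÷ EBIT = R$20,151,331.20 ÷ R$9,887,631.20 = 2.0380.
%ΔEBIT = DOL × %ΔSales = 2.0380 × +6.3% = +12.8%.

+12.8%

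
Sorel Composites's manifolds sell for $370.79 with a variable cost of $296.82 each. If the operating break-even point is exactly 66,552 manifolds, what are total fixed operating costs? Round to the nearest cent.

$4,922,851.44

Contribution margin per unit = $370.79 − $296.82 = $73.97.
Fixed costs = break-even units × CM = 66,552 × $73.97 = $4,922,851.44.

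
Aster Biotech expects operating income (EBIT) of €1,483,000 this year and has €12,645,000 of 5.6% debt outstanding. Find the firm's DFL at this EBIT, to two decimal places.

1.91

Annual interest charges come to €708,120.00.
Degree of financial leverage = EBIT / (EBIT − interest) = €1,483,000 / €774,880.00 = 1.9138.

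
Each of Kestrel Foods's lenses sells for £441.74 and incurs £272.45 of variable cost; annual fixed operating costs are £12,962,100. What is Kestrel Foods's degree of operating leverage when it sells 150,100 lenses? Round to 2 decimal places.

At 150,100 units, contribution = 150,100 × £169.29 = £25,410,429.00.
Subtracting fixed costs: EBIT = £25,410,429.00 − £12,962,100 = £12,448,329.00.
So DOL = total CM / EBIT = £25,410,429.00 / £12,448,329.00 = 2.0413.

2.04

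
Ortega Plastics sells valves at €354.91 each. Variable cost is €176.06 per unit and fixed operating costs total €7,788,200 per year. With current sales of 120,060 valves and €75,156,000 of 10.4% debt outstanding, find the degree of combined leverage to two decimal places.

3.66

Contribution at this volume is 120,060 × €178.85 = €21,472,731.00.
Subtracting fixed costs: EBIT = €21,472,731.00 − €7,788,200 = €13,684,531.00. Interest = €7,816,224.00, so EBIT − I = €5,868,307.00.
DCL = contribution ÷ (EBIT − I) = €21,472,731.00 ÷ €5,868,307.00 = 3.6591.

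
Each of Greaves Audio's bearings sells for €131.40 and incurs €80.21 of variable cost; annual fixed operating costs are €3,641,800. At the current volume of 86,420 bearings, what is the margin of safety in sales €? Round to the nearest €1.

Each unit contributes €131.40 − €80.21 = €51.19. Break-even units = €3,641,800 ÷ €51.19 = 71,142.80; break-even revenue = 71,142.80 × €131.40 = €9,348,164.09.
Current sales = 86,420 × €131.40 = €11,355,588.00.
Margin of safety = €11,355,588.00 − €9,348,164.09 = €2,007,424.

€2,007,424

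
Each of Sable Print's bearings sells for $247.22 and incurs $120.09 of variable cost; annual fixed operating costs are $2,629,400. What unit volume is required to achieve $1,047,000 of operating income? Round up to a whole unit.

Unit CM = price − variable cost = $247.22 − $120.09 = $127.13.
Required volume = (fixed costs + target profit) ÷ CM = ($2,629,400 + $1,047,000) ÷ $127.13 = 28,918.43, so 28,919 bearings.

28,919 bearings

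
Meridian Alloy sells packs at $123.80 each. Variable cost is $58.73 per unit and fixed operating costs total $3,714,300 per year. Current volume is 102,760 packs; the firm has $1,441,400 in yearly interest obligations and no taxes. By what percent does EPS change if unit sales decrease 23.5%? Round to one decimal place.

-102.6%

At 102,760 units, contribution = 102,760 × $65.07 = $6,686,593.20.
Operating income = contribution − fixed costs = $6,686,593.20 − $3,714,300 = $2,972,293.20.
After interest of $1,441,400.00, pre-tax earnings = $1,530,893.20.
Degree of combined leverage = contribution ÷ (EBIT − I) = $6,686,593.20 ÷ $1,530,893.20 = 4.3678.
%ΔEPS = DCL × %ΔSales = 4.3678 × -23.5% = -102.6%.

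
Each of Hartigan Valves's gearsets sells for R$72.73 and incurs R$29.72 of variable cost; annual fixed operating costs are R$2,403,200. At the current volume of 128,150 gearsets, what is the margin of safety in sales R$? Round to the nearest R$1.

Each unit contributes R$72.73 − R$29.72 = R$43.01. Break-even units = R$2,403,200 ÷ R$43.01 = 55,875.38; break-even revenue = 55,875.38 × R$72.73 = R$4,063,816.23.
Current sales = 128,150 × R$72.73 = R$9,320,349.50.
Margin of safety = R$9,320,349.50 − R$4,063,816.23 = R$5,256,533.

R$5,256,533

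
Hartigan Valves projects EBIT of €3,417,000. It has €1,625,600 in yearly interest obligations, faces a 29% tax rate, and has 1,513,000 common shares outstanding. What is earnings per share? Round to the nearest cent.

Pre-tax income = €3,417,000 − €1,625,600.00 = €1,791,400.00.
Net income = €1,791,400.00 × (1 − 0.29) = €1,271,894.00.
Per share: €1,271,894.00 / 1,513,000 shares = €0.84.

€0.84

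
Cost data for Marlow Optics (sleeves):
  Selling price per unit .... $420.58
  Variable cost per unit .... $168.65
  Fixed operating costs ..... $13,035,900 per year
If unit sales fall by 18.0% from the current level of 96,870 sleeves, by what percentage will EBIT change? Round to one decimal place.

-38.6%

At 96,870 units, contribution = 96,870 × $251.93 = $24,404,459.10.
Subtracting fixed costs: EBIT = $24,404,459.10 − $13,035,900 = $11,368,559.10.
Degree of operating leverage = $24,404,459.10 / $11,368,559.10 = 2.1467.
Operating income changes by 2.1467 × -18.0% = -38.6%.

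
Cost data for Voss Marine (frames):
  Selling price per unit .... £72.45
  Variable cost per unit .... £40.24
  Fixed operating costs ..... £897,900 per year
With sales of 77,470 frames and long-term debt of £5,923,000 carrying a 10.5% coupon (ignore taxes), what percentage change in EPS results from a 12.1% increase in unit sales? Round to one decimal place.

At 77,470 units, contribution = 77,470 × £32.21 = £2,495,308.70.
EBIT = £2,495,308.70 − £897,900 = £1,597,408.70.
Interest = £621,915.00, so EBIT − I = £975,493.70.
Degree of combined leverage = contribution ÷ (EBIT − I) = £2,495,308.70 ÷ £975,493.70 = 2.5580.
EPS therefore changes by 2.5580 × (+12.1%) = +31.0%.

+31.0%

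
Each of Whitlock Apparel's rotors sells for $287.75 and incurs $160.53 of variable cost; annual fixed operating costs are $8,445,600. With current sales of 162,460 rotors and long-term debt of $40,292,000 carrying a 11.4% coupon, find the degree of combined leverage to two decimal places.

Contribution at this volume is 162,460 × $127.22 = $20,668,161.20.
EBIT = $20,668,161.20 − $8,445,600 = $12,222,561.20. Interest = $4,593,288.00, so EBIT − I = $7,629,273.20.
Degree of total leverage = total CM / (EBIT − interest) = $20,668,161.20 / $7,629,273.20 = 2.7091.

2.71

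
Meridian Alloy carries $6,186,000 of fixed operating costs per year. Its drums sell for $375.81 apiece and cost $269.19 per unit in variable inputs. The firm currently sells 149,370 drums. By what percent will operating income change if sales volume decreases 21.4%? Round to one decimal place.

-35.0%

Total contribution margin = 149,370 × $106.62 = $15,925,829.40.
EBIT = $15,925,829.40 − $6,186,000 = $9,739,829.40.
So DOL = total CM / EBIT = $15,925,829.40 / $9,739,829.40 = 1.6351.
So EBIT moves 1.6351 × (-21.4%) = -35.0%.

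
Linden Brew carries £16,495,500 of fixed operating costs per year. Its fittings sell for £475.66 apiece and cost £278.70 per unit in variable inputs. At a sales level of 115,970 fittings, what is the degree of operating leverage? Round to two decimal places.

At 115,970 units, contribution = 115,970 × £196.96 = £22,841,451.20.
EBIT = £22,841,451.20 − £16,495,500 = £6,345,951.20.
Degree of operating leverage = £22,841,451.20 / £6,345,951.20 = 3.5994.

3.60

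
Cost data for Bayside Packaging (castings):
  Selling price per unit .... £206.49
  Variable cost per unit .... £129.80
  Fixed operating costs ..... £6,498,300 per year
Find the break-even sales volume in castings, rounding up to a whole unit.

Contribution margin per unit = £206.49 − £129.80 = £76.69.
Break-even volume = fixed costs ÷ CM per unit = £6,498,300 ÷ £76.69 = 84,734.65, so 84,735 castings.

84,735 castings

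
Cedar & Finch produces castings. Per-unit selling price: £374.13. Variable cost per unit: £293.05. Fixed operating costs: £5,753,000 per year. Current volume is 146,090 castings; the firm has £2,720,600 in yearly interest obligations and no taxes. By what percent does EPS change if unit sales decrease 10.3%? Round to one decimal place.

Total contribution margin = 146,090 × £81.08 = £11,844,977.20.
Operating income = contribution − fixed costs = £11,844,977.20 − £5,753,000 = £6,091,977.20.
Interest = £2,720,600.00, so EBIT − I = £3,371,377.20.
DCL = total CM / (EBIT − I) = £11,844,977.20 / £3,371,377.20 = 3.5134.
EPS therefore changes by 3.5134 × (-10.3%) = -36.2%.

-36.2%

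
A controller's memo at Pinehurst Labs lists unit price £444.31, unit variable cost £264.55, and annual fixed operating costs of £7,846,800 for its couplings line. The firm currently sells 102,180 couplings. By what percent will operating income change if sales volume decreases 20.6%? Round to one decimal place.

At 102,180 units, contribution = 102,180 × £179.76 = £18,367,876.80.
EBIT = £18,367,876.80 − £7,846,800 = £10,521,076.80.
DOL = contribution ÷ EBIT = £18,367,876.80 ÷ £10,521,076.80 = 1.7458.
So EBIT moves 1.7458 × (-20.6%) = -36.0%.

-36.0%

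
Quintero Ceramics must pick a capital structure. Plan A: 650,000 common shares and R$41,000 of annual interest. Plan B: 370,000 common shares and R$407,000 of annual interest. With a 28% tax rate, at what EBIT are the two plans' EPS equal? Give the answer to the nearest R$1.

R$890,643

Set EPS_A = EPS_B: (EBIT − R$41,000)(1 − 0.28) ÷ 650,000 = (EBIT − R$407,000)(1 − 0.28) ÷ 370,000.
The (1 − t) factor cancels: (EBIT − 41,000) × 370,000 = (EBIT − 407,000) × 650,000.
Solving, EBIT = (407,000·650,000 − 41,000·370,000) / (650,000 − 370,000) = 249,380,000,000 / 280,000 = 890,642.86.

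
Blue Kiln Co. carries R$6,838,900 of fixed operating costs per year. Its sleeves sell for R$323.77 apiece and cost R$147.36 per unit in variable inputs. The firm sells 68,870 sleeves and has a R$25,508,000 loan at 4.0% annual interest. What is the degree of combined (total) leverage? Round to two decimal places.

2.83

Contribution at this volume is 68,870 × R$176.41 = R$12,149,356.70.
EBIT = R$12,149,356.70 − R$6,838,900 = R$5,310,456.70. Interest = R$1,020,320.00, so EBIT − I = R$4,290,136.70.
DCL = contribution ÷ (EBIT − I) = R$12,149,356.70 ÷ R$4,290,136.70 = 2.8319.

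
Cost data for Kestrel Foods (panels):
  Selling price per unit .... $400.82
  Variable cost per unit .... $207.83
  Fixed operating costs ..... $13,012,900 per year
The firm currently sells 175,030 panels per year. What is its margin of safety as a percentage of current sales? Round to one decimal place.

61.5%

Each unit contributes $400.82 − $207.83 = $192.99. Break-even units = $13,012,900 ÷ $192.99 = 67,427.85; break-even revenue = 67,427.85 × $400.82 = $27,026,429.23.
Actual sales revenue = 175,030 × $400.82 = $70,155,524.60.
Margin of safety = ($70,155,524.60 − $27,026,429.23) ÷ $70,155,524.60 = 61.5%.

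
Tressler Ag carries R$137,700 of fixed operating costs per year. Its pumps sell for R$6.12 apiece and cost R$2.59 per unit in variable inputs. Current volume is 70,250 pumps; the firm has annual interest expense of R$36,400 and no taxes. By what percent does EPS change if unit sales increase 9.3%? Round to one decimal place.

+31.2%

Total contribution margin = 70,250 × R$3.53 = R$247,982.50.
Subtracting fixed costs: EBIT = R$247,982.50 − R$137,700 = R$110,282.50.
Interest = R$36,400.00, so EBIT − I = R$73,882.50.
DCL = total CM / (EBIT − I) = R$247,982.50 / R$73,882.50 = 3.3564.
%ΔEPS = DCL × %ΔSales = 3.3564 × +9.3% = +31.2%.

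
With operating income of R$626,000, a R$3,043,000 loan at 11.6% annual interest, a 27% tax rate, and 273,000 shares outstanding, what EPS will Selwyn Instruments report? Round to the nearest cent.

Pre-tax income = R$626,000 − R$352,988.00 = R$273,012.00.
Net income = R$273,012.00 × (1 − 0.27) = R$199,298.76.
Per share: R$199,298.76 / 273,000 shares = R$0.73.

R$0.73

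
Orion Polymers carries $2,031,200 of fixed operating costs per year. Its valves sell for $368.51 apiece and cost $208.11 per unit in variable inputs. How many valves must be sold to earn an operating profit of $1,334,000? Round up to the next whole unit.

Unit CM = price − variable cost = $368.51 − $208.11 = $160.40.
Required volume = (fixed costs + target profit) ÷ CM = ($2,031,200 + $1,334,000) ÷ $160.40 = 20,980.05, so 20,981 valves.

20,981 valves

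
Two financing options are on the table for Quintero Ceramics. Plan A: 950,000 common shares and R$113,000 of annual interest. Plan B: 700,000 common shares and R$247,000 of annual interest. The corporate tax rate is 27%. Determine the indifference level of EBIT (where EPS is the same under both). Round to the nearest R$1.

R$622,200

At indifference, (EBIT − 113,000)(1 − t)/950,000 = (EBIT − 247,000)(1 − t)/700,000.
Cancelling (1 − t) and cross-multiplying: 700,000·(EBIT − 113,000) = 950,000·(EBIT − 247,000).
Solving, EBIT = (247,000·950,000 − 113,000·700,000) / (950,000 − 700,000) = 155,550,000,000 / 250,000 = 622,200.00.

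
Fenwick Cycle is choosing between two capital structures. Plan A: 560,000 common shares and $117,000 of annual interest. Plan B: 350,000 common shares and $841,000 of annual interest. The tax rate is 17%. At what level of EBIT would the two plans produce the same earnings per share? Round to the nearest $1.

$2,047,667

At indifference, (EBIT − 117,000)(1 − t)/560,000 = (EBIT − 841,000)(1 − t)/350,000.
Cancelling (1 − t) and cross-multiplying: 350,000·(EBIT − 117,000) = 560,000·(EBIT − 841,000).
EBIT × (560,000 − 350,000) = 841,000 × 560,000 − 117,000 × 350,000 = 430,010,000,000, so EBIT = 430,010,000,000 ÷ 210,000 = 2,047,666.67.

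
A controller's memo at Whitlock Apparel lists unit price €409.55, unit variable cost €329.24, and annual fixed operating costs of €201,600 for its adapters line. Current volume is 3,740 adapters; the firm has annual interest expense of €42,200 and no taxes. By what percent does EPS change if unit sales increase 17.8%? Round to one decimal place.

Total contribution margin = 3,740 × €80.31 = €300,359.40.
Operating income = contribution − fixed costs = €300,359.40 − €201,600 = €98,759.40.
Interest = €42,200.00, so EBIT − I = €56,559.40.
Degree of combined leverage = contribution ÷ (EBIT − I) = €300,359.40 ÷ €56,559.40 = 5.3105.
EPS therefore changes by 5.3105 × (+17.8%) = +94.5%.

+94.5%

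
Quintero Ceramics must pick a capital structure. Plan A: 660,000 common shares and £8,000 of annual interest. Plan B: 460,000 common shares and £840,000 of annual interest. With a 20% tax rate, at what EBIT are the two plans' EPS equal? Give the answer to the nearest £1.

At indifference, (EBIT − 8,000)(1 − t)/660,000 = (EBIT − 840,000)(1 − t)/460,000.
The (1 − t) factor cancels: (EBIT − 8,000) × 460,000 = (EBIT − 840,000) × 660,000.
Solving, EBIT = (840,000·660,000 − 8,000·460,000) / (660,000 − 460,000) = 550,720,000,000 / 200,000 = 2,753,600.00.

£2,753,600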